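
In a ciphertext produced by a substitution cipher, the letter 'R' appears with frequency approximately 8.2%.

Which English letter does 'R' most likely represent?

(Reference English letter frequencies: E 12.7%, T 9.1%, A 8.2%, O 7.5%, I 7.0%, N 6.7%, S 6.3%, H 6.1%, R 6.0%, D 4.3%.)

Step 1: The observed frequency is 8.2%.
Step 2: Compare with English frequencies:
  E: 12.7% (difference: 4.5%)
  T: 9.1% (difference: 0.9%)
  A: 8.2% (difference: 0.0%) <-- closest
  O: 7.5% (difference: 0.7%)
  I: 7.0% (difference: 1.2%)
  N: 6.7% (difference: 1.5%)
  S: 6.3% (difference: 1.9%)
  H: 6.1% (difference: 2.1%)
  R: 6.0% (difference: 2.2%)
  D: 4.3% (difference: 3.9%)
Step 3: 'R' most likely represents 'A' (frequency 8.2%).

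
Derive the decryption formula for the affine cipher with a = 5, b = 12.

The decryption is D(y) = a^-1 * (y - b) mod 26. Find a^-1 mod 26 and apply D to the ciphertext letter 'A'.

Step 1: Find a^-1, the modular inverse of 5 mod 26.
Step 2: We need 5 * a^-1 = 1 (mod 26).
Step 3: 5 * 21 = 105 = 4 * 26 + 1, so a^-1 = 21.
Step 4: D(y) = 21(y - 12) mod 26.
Step 5: Apply to 'A' (y = 0): D(0) = 21 * (0 - 12) mod 26 = 21 * -12 mod 26 = 8 -> 'I'.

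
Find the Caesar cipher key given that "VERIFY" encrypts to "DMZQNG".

Step 1: Compare first letters: V (position 21) -> D (position 3).
Step 2: Shift = (3 - 21) mod 26 = 8.
The shift value is 8.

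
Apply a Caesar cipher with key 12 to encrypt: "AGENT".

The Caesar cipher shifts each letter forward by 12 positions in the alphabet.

Step 1: For each letter, shift forward by 12 positions (mod 26).
  A (position 0) -> position (0+12) mod 26 = 12 -> M
  G (position 6) -> position (6+12) mod 26 = 18 -> S
  E (position 4) -> position (4+12) mod 26 = 16 -> Q
  N (position 13) -> position (13+12) mod 26 = 25 -> Z
  T (position 19) -> position (19+12) mod 26 = 5 -> F
Result: MSQZF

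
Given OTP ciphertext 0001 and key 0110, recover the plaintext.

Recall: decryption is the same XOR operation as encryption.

Step 1: XOR ciphertext with key:
  Ciphertext: 0001
  Key:        0110
  XOR:        0111
Step 2: Plaintext = 0111 = 7 in decimal.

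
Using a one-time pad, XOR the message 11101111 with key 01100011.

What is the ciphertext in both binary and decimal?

Step 1: Write out the XOR operation bit by bit:
  Message: 11101111
  Key:     01100011
  XOR:     10001100
Step 2: Convert to decimal: 10001100 = 140.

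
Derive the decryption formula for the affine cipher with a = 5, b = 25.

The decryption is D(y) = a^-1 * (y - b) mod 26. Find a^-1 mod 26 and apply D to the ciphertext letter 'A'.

Step 1: Find a^-1, the modular inverse of 5 mod 26.
Step 2: We need 5 * a^-1 = 1 (mod 26).
Step 3: 5 * 21 = 105 = 4 * 26 + 1, so a^-1 = 21.
Step 4: D(y) = 21(y - 25) mod 26.
Step 5: Apply to 'A' (y = 0): D(0) = 21 * (0 - 25) mod 26 = 21 * -25 mod 26 = 21 -> 'V'.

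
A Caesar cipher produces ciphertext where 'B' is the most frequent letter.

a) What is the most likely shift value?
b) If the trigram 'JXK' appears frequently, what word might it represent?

Step 1: In English, 'E' is the most frequent letter (12.7%).
Step 2: The most frequent ciphertext letter is 'B' (position 1).
Step 3: Shift = (1 - 4) mod 26 = 23.
Step 4: Decrypt 'JXK' by shifting back 23:
  J -> M
  X -> A
  K -> N
Step 5: 'JXK' decrypts to 'MAN'.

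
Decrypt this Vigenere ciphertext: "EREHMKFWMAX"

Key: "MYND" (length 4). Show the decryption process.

Step 1: Key 'MYND' has length 4. Extended key: MYNDMYNDMYN
Step 2: Decrypt each position:
  E(4) - M(12) = 18 = S
  R(17) - Y(24) = 19 = T
  E(4) - N(13) = 17 = R
  H(7) - D(3) = 4 = E
  M(12) - M(12) = 0 = A
  K(10) - Y(24) = 12 = M
  F(5) - N(13) = 18 = S
  W(22) - D(3) = 19 = T
  M(12) - M(12) = 0 = A
  A(0) - Y(24) = 2 = C
  X(23) - N(13) = 10 = K
Plaintext: STREAMSTACK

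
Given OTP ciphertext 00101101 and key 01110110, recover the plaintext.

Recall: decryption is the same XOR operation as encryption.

Step 1: XOR ciphertext with key:
  Ciphertext: 00101101
  Key:        01110110
  XOR:        01011011
Step 2: Plaintext = 01011011 = 91 in decimal.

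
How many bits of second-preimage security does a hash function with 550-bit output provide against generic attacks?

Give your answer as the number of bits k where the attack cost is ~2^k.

Step 1: The hash has a 550-bit output.
Step 2: Second-preimage resistance means: given a specific input x, it should be infeasible to find a different y with h(y) = h(x).
With a 550-bit output, a generic search for a second preimage costs about 2^550 evaluations (each trial matches the fixed target with probability 2^-550).
Step 3: Security level = 550 bits.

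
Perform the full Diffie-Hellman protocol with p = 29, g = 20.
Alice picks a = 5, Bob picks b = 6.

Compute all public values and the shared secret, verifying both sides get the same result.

Step 1: A = g^a mod p = 20^5 mod 29 = 24.
Step 2: B = g^b mod p = 20^6 mod 29 = 16.
Step 3: Alice computes s = B^a mod p = 16^5 mod 29 = 23.
Step 4: Bob computes s = A^b mod p = 24^6 mod 29 = 23.
Both sides agree: shared secret = 23.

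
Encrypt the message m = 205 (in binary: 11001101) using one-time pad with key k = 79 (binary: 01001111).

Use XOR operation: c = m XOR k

Step 1: Write out the XOR operation bit by bit:
  Message: 11001101
  Key:     01001111
  XOR:     10000010
Step 2: Convert to decimal: 10000010 = 130.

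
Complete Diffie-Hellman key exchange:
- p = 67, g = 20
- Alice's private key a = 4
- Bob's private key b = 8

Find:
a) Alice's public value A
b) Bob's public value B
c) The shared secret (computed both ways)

Step 1: A = g^a mod p = 20^4 mod 67 = 4.
Step 2: B = g^b mod p = 20^8 mod 67 = 16.
Step 3: Alice computes s = B^a mod p = 16^4 mod 67 = 10.
Step 4: Bob computes s = A^b mod p = 4^8 mod 67 = 10.
Both sides agree: shared secret = 10.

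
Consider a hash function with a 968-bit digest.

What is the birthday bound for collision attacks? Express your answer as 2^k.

Step 1: The birthday paradox gives collision probability ~50% after sqrt(2^n) = 2^(n/2) hashes.
Step 2: For 968-bit output: 2^(968/2) = 2^484.
Step 3: Approximately 2^484 hash computations needed.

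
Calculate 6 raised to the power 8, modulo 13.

Step 1: Compute 6^8 mod 13 step by step, reducing modulo 13 at each step.
  6^1 mod 13 = 6
  6^2 mod 13 = (6 * 6) mod 13 = 10
  6^3 mod 13 = (10 * 6) mod 13 = 8
  6^4 mod 13 = (8 * 6) mod 13 = 9
  6^5 mod 13 = (9 * 6) mod 13 = 2
  6^6 mod 13 = (2 * 6) mod 13 = 12
  6^7 mod 13 = (12 * 6) mod 13 = 7
  6^8 mod 13 = (7 * 6) mod 13 = 3
Step 2: Result = 3.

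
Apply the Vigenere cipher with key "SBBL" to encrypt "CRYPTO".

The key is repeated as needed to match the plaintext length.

Step 1: Repeat key to match plaintext length:
  Plaintext: CRYPTO
  Key:       SBBLSB
Step 2: Encrypt each letter:
  C(2) + S(18) = (2+18) mod 26 = 20 = U
  R(17) + B(1) = (17+1) mod 26 = 18 = S
  Y(24) + B(1) = (24+1) mod 26 = 25 = Z
  P(15) + L(11) = (15+11) mod 26 = 0 = A
  T(19) + S(18) = (19+18) mod 26 = 11 = L
  O(14) + B(1) = (14+1) mod 26 = 15 = P
Ciphertext: USZALP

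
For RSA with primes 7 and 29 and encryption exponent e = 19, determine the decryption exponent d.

Step 1: n = 7 * 29 = 203.
Step 2: phi(n) = 6 * 28 = 168.
Step 3: Find d such that 19 * d = 1 (mod 168).
Step 4: d = 19^(-1) mod 168 = 115.
Verification: 19 * 115 = 2185 = 13 * 168 + 1.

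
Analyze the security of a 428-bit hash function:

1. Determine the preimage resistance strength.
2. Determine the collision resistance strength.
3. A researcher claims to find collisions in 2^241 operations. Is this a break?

Step 1: Preimage resistance requires brute-force of 2^428 operations.
Step 2: Collision resistance (birthday bound) = 2^(428/2) = 2^214.
Step 3: The claimed attack costs 2^241 operations.
Step 4: Since 2^241 >= 2^214, the claimed attack is no faster than the generic birthday attack, so this does not break collision resistance.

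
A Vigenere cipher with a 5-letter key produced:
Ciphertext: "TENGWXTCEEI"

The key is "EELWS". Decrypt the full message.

Step 1: Key 'EELWS' has length 5. Extended key: EELWSEELWSE
Step 2: Decrypt each position:
  T(19) - E(4) = 15 = P
  E(4) - E(4) = 0 = A
  N(13) - L(11) = 2 = C
  G(6) - W(22) = 10 = K
  W(22) - S(18) = 4 = E
  X(23) - E(4) = 19 = T
  T(19) - E(4) = 15 = P
  C(2) - L(11) = 17 = R
  E(4) - W(22) = 8 = I
  E(4) - S(18) = 12 = M
  I(8) - E(4) = 4 = E
Plaintext: PACKETPRIME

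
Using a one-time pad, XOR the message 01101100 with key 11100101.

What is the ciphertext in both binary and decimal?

Step 1: Write out the XOR operation bit by bit:
  Message: 01101100
  Key:     11100101
  XOR:     10001001
Step 2: Convert to decimal: 10001001 = 137.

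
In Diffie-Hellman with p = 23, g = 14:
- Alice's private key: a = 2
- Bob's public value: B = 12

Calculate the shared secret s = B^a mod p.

Step 1: s = B^a mod p = 12^2 mod 23.
  12^1 mod 23 = 12
  12^2 mod 23 = (12 * 12) mod 23 = 6
Result: shared secret = 6.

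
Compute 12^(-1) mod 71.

Step 1: We need x such that 12 * x = 1 (mod 71).
Step 2: Using the extended Euclidean algorithm or trial:
  12 * 6 = 72 = 1 * 71 + 1.
Step 3: Since 72 mod 71 = 1, the inverse is x = 6.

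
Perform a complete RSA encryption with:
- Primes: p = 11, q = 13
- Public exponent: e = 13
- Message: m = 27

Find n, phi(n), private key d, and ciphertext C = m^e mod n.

Step 1: n = 11 * 13 = 143.
Step 2: phi(n) = (11-1)(13-1) = 10 * 12 = 120.
Step 3: Find d = 13^(-1) mod 120 = 37.
  Verify: 13 * 37 = 481 = 1 (mod 120).
Step 4: C = 27^13 mod 143 = 92.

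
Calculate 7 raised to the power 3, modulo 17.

Step 1: Compute 7^3 mod 17 step by step, reducing modulo 17 at each step.
  7^1 mod 17 = 7
  7^2 mod 17 = (7 * 7) mod 17 = 15
  7^3 mod 17 = (15 * 7) mod 17 = 3
Step 2: Result = 3.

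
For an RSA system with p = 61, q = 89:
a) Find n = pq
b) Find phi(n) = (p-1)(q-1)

Step 1: n = p * q = 61 * 89 = 5429.
Step 2: phi(n) = (p-1)(q-1) = 60 * 88 = 5280.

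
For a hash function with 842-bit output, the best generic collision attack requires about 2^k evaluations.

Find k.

Step 1: The hash has a 842-bit output.
Step 2: Collision resistance means it should be infeasible to find any x != y with h(x) = h(y).
By the birthday bound, a generic collision search succeeds after about sqrt(2^842) = 2^(842/2) = 2^421 evaluations.
Step 3: Security level = 421 bits.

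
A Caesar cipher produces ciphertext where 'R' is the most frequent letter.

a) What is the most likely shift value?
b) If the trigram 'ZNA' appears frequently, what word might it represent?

Step 1: In English, 'E' is the most frequent letter (12.7%).
Step 2: The most frequent ciphertext letter is 'R' (position 17).
Step 3: Shift = (17 - 4) mod 26 = 13.
Step 4: Decrypt 'ZNA' by shifting back 13:
  Z -> M
  N -> A
  A -> N
Step 5: 'ZNA' decrypts to 'MAN'.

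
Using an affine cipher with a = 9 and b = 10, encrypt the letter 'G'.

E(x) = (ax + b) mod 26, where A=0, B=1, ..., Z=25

Step 1: Convert 'G' to number: x = 6.
Step 2: E(6) = (9 * 6 + 10) mod 26 = 64 mod 26 = 12.
Step 3: Convert 12 back to letter: M.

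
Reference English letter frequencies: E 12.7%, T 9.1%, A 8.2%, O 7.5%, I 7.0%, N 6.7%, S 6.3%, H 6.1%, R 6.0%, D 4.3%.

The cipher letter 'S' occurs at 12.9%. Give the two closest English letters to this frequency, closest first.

Step 1: Observed frequency of 'S' is 12.9%.
Step 2: Compute distances to each reference frequency and sort:
  E (12.7%): difference = 0.2% <-- BEST
  T (9.1%): difference = 3.8% <-- RUNNER-UP
  A (8.2%): difference = 4.7%
  O (7.5%): difference = 5.4%
  I (7.0%): difference = 5.9%
Step 3: Most likely is 'E' (12.7%, diff 0.2%); second most likely is 'T' (9.1%, diff 3.8%).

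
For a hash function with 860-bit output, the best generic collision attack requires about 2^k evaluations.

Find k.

Step 1: The hash has a 860-bit output.
Step 2: Collision resistance means it should be infeasible to find any x != y with h(x) = h(y).
By the birthday bound, a generic collision search succeeds after about sqrt(2^860) = 2^(860/2) = 2^430 evaluations.
Step 3: Security level = 430 bits.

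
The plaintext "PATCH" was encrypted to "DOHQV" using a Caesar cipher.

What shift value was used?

Step 1: Compare first letters: P (position 15) -> D (position 3).
Step 2: Shift = (3 - 15) mod 26 = 14.
The shift value is 14.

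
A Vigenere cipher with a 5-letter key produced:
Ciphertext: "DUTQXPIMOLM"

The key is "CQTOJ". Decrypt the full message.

Step 1: Key 'CQTOJ' has length 5. Extended key: CQTOJCQTOJC
Step 2: Decrypt each position:
  D(3) - C(2) = 1 = B
  U(20) - Q(16) = 4 = E
  T(19) - T(19) = 0 = A
  Q(16) - O(14) = 2 = C
  X(23) - J(9) = 14 = O
  P(15) - C(2) = 13 = N
  I(8) - Q(16) = 18 = S
  M(12) - T(19) = 19 = T
  O(14) - O(14) = 0 = A
  L(11) - J(9) = 2 = C
  M(12) - C(2) = 10 = K
Plaintext: BEACONSTACK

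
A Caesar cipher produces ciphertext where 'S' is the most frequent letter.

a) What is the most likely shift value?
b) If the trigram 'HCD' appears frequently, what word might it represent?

Step 1: In English, 'E' is the most frequent letter (12.7%).
Step 2: The most frequent ciphertext letter is 'S' (position 18).
Step 3: Shift = (18 - 4) mod 26 = 14.
Step 4: Decrypt 'HCD' by shifting back 14:
  H -> T
  C -> O
  D -> P
Step 5: 'HCD' decrypts to 'TOP'.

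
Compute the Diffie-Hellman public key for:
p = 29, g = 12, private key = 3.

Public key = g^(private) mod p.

Step 1: A = g^a mod p = 12^3 mod 29.
  12^1 mod 29 = 12
  12^2 mod 29 = (12 * 12) mod 29 = 28
  12^3 mod 29 = (28 * 12) mod 29 = 17
Result: A = 17.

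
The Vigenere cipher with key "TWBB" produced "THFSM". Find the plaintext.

Step 1: Extend key: TWBBT
Step 2: Decrypt each letter (c - k) mod 26:
  T(19) - T(19) = (19-19) mod 26 = 0 = A
  H(7) - W(22) = (7-22) mod 26 = 11 = L
  F(5) - B(1) = (5-1) mod 26 = 4 = E
  S(18) - B(1) = (18-1) mod 26 = 17 = R
  M(12) - T(19) = (12-19) mod 26 = 19 = T
Plaintext: ALERT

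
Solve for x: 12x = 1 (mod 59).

Step 1: We need x such that 12 * x = 1 (mod 59).
Step 2: Using the extended Euclidean algorithm or trial:
  12 * 5 = 60 = 1 * 59 + 1.
Step 3: Since 60 mod 59 = 1, the inverse is x = 5.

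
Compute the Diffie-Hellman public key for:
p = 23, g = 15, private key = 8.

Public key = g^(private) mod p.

Step 1: A = g^a mod p = 15^8 mod 23.
  15^1 mod 23 = 15
  15^2 mod 23 = (15 * 15) mod 23 = 18
  15^3 mod 23 = (18 * 15) mod 23 = 17
  15^4 mod 23 = (17 * 15) mod 23 = 2
  15^5 mod 23 = (2 * 15) mod 23 = 7
  15^6 mod 23 = (7 * 15) mod 23 = 13
  15^7 mod 23 = (13 * 15) mod 23 = 11
  15^8 mod 23 = (11 * 15) mod 23 = 4
Result: A = 4.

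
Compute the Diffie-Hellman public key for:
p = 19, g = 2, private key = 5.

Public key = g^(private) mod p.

Step 1: A = g^a mod p = 2^5 mod 19.
  2^1 mod 19 = 2
  2^2 mod 19 = (2 * 2) mod 19 = 4
  2^3 mod 19 = (4 * 2) mod 19 = 8
  2^4 mod 19 = (8 * 2) mod 19 = 16
  2^5 mod 19 = (16 * 2) mod 19 = 13
Result: A = 13.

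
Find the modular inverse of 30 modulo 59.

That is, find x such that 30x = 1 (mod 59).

Step 1: We need x such that 30 * x = 1 (mod 59).
Step 2: Using the extended Euclidean algorithm or trial:
  30 * 2 = 60 = 1 * 59 + 1.
Step 3: Since 60 mod 59 = 1, the inverse is x = 2.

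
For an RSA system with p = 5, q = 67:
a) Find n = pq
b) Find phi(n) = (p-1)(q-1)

Step 1: n = p * q = 5 * 67 = 335.
Step 2: phi(n) = (p-1)(q-1) = 4 * 66 = 264.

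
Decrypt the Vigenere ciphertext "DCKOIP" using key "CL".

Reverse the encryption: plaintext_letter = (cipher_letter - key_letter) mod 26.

Step 1: Extend key: CLCLCL
Step 2: Decrypt each letter (c - k) mod 26:
  D(3) - C(2) = (3-2) mod 26 = 1 = B
  C(2) - L(11) = (2-11) mod 26 = 17 = R
  K(10) - C(2) = (10-2) mod 26 = 8 = I
  O(14) - L(11) = (14-11) mod 26 = 3 = D
  I(8) - C(2) = (8-2) mod 26 = 6 = G
  P(15) - L(11) = (15-11) mod 26 = 4 = E
Plaintext: BRIDGE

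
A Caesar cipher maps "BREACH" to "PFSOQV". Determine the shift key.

Step 1: Compare first letters: B (position 1) -> P (position 15).
Step 2: Shift = (15 - 1) mod 26 = 14.
The shift value is 14.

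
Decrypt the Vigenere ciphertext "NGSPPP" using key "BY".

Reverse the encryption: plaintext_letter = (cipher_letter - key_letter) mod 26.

Step 1: Extend key: BYBYBY
Step 2: Decrypt each letter (c - k) mod 26:
  N(13) - B(1) = (13-1) mod 26 = 12 = M
  G(6) - Y(24) = (6-24) mod 26 = 8 = I
  S(18) - B(1) = (18-1) mod 26 = 17 = R
  P(15) - Y(24) = (15-24) mod 26 = 17 = R
  P(15) - B(1) = (15-1) mod 26 = 14 = O
  P(15) - Y(24) = (15-24) mod 26 = 17 = R
Plaintext: MIRROR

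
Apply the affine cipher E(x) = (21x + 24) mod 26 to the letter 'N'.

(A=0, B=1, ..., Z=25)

Step 1: Convert 'N' to number: x = 13.
Step 2: E(13) = (21 * 13 + 24) mod 26 = 297 mod 26 = 11.
Step 3: Convert 11 back to letter: L.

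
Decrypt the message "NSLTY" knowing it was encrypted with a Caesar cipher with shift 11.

Step 1: Reverse the shift by subtracting 11 from each letter position.
  N (position 13) -> position (13-11) mod 26 = 2 -> C
  S (position 18) -> position (18-11) mod 26 = 7 -> H
  L (position 11) -> position (11-11) mod 26 = 0 -> A
  T (position 19) -> position (19-11) mod 26 = 8 -> I
  Y (position 24) -> position (24-11) mod 26 = 13 -> N
Decrypted message: CHAIN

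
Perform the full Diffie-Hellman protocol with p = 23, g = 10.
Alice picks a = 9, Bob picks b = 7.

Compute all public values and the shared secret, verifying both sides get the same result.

Step 1: A = g^a mod p = 10^9 mod 23 = 20.
Step 2: B = g^b mod p = 10^7 mod 23 = 14.
Step 3: Alice computes s = B^a mod p = 14^9 mod 23 = 21.
Step 4: Bob computes s = A^b mod p = 20^7 mod 23 = 21.
Both sides agree: shared secret = 21.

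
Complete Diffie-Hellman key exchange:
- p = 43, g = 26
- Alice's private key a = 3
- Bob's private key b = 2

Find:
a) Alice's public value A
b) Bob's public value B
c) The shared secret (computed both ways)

Step 1: A = g^a mod p = 26^3 mod 43 = 32.
Step 2: B = g^b mod p = 26^2 mod 43 = 31.
Step 3: Alice computes s = B^a mod p = 31^3 mod 43 = 35.
Step 4: Bob computes s = A^b mod p = 32^2 mod 43 = 35.
Both sides agree: shared secret = 35.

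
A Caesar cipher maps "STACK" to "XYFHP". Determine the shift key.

Step 1: Compare first letters: S (position 18) -> X (position 23).
Step 2: Shift = (23 - 18) mod 26 = 5.
The shift value is 5.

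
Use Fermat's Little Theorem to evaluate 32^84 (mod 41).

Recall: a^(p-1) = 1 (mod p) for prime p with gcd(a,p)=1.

Step 1: Since 41 is prime, by Fermat's Little Theorem: 32^40 = 1 (mod 41).
Step 2: Reduce exponent: 84 mod 40 = 4.
Step 3: So 32^84 = 32^4 (mod 41).
Step 4: 32^4 mod 41 = 1.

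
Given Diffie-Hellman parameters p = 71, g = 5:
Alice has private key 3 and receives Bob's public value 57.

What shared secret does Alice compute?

Step 1: s = B^a mod p = 57^3 mod 71.
  57^1 mod 71 = 57
  57^2 mod 71 = (57 * 57) mod 71 = 54
  57^3 mod 71 = (54 * 57) mod 71 = 25
Result: shared secret = 25.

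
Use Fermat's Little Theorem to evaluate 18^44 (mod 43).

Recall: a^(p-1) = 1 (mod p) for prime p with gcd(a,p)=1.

Step 1: Since 43 is prime, by Fermat's Little Theorem: 18^42 = 1 (mod 43).
Step 2: Reduce exponent: 44 mod 42 = 2.
Step 3: So 18^44 = 18^2 (mod 43).
Step 4: 18^2 mod 43 = 23.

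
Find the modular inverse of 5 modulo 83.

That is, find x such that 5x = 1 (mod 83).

Step 1: We need x such that 5 * x = 1 (mod 83).
Step 2: Using the extended Euclidean algorithm or trial:
  5 * 50 = 250 = 3 * 83 + 1.
Step 3: Since 250 mod 83 = 1, the inverse is x = 50.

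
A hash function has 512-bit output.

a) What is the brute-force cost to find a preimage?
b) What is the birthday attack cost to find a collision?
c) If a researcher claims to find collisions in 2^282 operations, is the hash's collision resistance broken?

Step 1: Preimage resistance requires brute-force of 2^512 operations.
Step 2: Collision resistance (birthday bound) = 2^(512/2) = 2^256.
Step 3: The claimed attack costs 2^282 operations.
Step 4: Since 2^282 >= 2^256, the claimed attack is no faster than the generic birthday attack, so this does not break collision resistance.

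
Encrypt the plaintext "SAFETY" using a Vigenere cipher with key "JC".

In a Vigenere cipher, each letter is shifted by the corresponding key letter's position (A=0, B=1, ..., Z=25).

Step 1: Repeat key to match plaintext length:
  Plaintext: SAFETY
  Key:       JCJCJC
Step 2: Encrypt each letter:
  S(18) + J(9) = (18+9) mod 26 = 1 = B
  A(0) + C(2) = (0+2) mod 26 = 2 = C
  F(5) + J(9) = (5+9) mod 26 = 14 = O
  E(4) + C(2) = (4+2) mod 26 = 6 = G
  T(19) + J(9) = (19+9) mod 26 = 2 = C
  Y(24) + C(2) = (24+2) mod 26 = 0 = A
Ciphertext: BCOGCA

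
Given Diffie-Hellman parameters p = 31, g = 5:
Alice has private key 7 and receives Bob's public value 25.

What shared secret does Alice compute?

Step 1: s = B^a mod p = 25^7 mod 31.
  25^1 mod 31 = 25
  25^2 mod 31 = (25 * 25) mod 31 = 5
  25^3 mod 31 = (5 * 25) mod 31 = 1
  25^4 mod 31 = (1 * 25) mod 31 = 25
  25^5 mod 31 = (25 * 25) mod 31 = 5
  25^6 mod 31 = (5 * 25) mod 31 = 1
  25^7 mod 31 = (1 * 25) mod 31 = 25
Result: shared secret = 25.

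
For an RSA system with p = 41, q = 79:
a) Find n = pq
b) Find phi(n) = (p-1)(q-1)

Step 1: n = p * q = 41 * 79 = 3239.
Step 2: phi(n) = (p-1)(q-1) = 40 * 78 = 3120.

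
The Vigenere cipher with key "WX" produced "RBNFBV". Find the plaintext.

Step 1: Extend key: WXWXWX
Step 2: Decrypt each letter (c - k) mod 26:
  R(17) - W(22) = (17-22) mod 26 = 21 = V
  B(1) - X(23) = (1-23) mod 26 = 4 = E
  N(13) - W(22) = (13-22) mod 26 = 17 = R
  F(5) - X(23) = (5-23) mod 26 = 8 = I
  B(1) - W(22) = (1-22) mod 26 = 5 = F
  V(21) - X(23) = (21-23) mod 26 = 24 = Y
Plaintext: VERIFY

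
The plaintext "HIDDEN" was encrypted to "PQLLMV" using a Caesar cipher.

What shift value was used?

Step 1: Compare first letters: H (position 7) -> P (position 15).
Step 2: Shift = (15 - 7) mod 26 = 8.
The shift value is 8.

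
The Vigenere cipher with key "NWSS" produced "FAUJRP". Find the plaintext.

Step 1: Extend key: NWSSNW
Step 2: Decrypt each letter (c - k) mod 26:
  F(5) - N(13) = (5-13) mod 26 = 18 = S
  A(0) - W(22) = (0-22) mod 26 = 4 = E
  U(20) - S(18) = (20-18) mod 26 = 2 = C
  J(9) - S(18) = (9-18) mod 26 = 17 = R
  R(17) - N(13) = (17-13) mod 26 = 4 = E
  P(15) - W(22) = (15-22) mod 26 = 19 = T
Plaintext: SECRET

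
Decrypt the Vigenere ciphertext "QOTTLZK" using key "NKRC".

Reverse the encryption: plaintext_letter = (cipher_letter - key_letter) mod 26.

Step 1: Extend key: NKRCNKR
Step 2: Decrypt each letter (c - k) mod 26:
  Q(16) - N(13) = (16-13) mod 26 = 3 = D
  O(14) - K(10) = (14-10) mod 26 = 4 = E
  T(19) - R(17) = (19-17) mod 26 = 2 = C
  T(19) - C(2) = (19-2) mod 26 = 17 = R
  L(11) - N(13) = (11-13) mod 26 = 24 = Y
  Z(25) - K(10) = (25-10) mod 26 = 15 = P
  K(10) - R(17) = (10-17) mod 26 = 19 = T
Plaintext: DECRYPT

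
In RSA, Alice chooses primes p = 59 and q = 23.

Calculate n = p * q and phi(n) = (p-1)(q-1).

Step 1: n = p * q = 59 * 23 = 1357.
Step 2: phi(n) = (p-1)(q-1) = 58 * 22 = 1276.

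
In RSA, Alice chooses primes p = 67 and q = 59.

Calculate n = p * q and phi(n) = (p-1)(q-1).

Step 1: n = p * q = 67 * 59 = 3953.
Step 2: phi(n) = (p-1)(q-1) = 66 * 58 = 3828.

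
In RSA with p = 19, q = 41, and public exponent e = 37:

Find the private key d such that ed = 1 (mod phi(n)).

Step 1: n = 19 * 41 = 779.
Step 2: phi(n) = 18 * 40 = 720.
Step 3: Find d such that 37 * d = 1 (mod 720).
Step 4: d = 37^(-1) mod 720 = 253.
Verification: 37 * 253 = 9361 = 13 * 720 + 1.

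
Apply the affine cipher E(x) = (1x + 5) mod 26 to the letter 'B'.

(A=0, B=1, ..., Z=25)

Step 1: Convert 'B' to number: x = 1.
Step 2: E(1) = (1 * 1 + 5) mod 26 = 6 mod 26 = 6.
Step 3: Convert 6 back to letter: G.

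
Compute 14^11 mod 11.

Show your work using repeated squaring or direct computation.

Step 1: Compute 14^11 mod 11 step by step, reducing modulo 11 at each step.
  14^1 mod 11 = 3
  14^2 mod 11 = (3 * 14) mod 11 = 9
  14^3 mod 11 = (9 * 14) mod 11 = 5
  14^4 mod 11 = (5 * 14) mod 11 = 4
  14^5 mod 11 = (4 * 14) mod 11 = 1
  14^6 mod 11 = (1 * 14) mod 11 = 3
  14^7 mod 11 = (3 * 14) mod 11 = 9
  14^8 mod 11 = (9 * 14) mod 11 = 5
  14^9 mod 11 = (5 * 14) mod 11 = 4
  14^10 mod 11 = (4 * 14) mod 11 = 1
  14^11 mod 11 = (1 * 14) mod 11 = 3
Step 2: Result = 3.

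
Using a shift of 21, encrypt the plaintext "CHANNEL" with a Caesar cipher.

Step 1: For each letter, shift forward by 21 positions (mod 26).
  C (position 2) -> position (2+21) mod 26 = 23 -> X
  H (position 7) -> position (7+21) mod 26 = 2 -> C
  A (position 0) -> position (0+21) mod 26 = 21 -> V
  N (position 13) -> position (13+21) mod 26 = 8 -> I
  N (position 13) -> position (13+21) mod 26 = 8 -> I
  E (position 4) -> position (4+21) mod 26 = 25 -> Z
  L (position 11) -> position (11+21) mod 26 = 6 -> G
Result: XCVIIZG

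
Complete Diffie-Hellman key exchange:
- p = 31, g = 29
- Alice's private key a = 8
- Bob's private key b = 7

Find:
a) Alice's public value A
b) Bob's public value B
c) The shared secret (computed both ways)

Step 1: A = g^a mod p = 29^8 mod 31 = 8.
Step 2: B = g^b mod p = 29^7 mod 31 = 27.
Step 3: Alice computes s = B^a mod p = 27^8 mod 31 = 2.
Step 4: Bob computes s = A^b mod p = 8^7 mod 31 = 2.
Both sides agree: shared secret = 2.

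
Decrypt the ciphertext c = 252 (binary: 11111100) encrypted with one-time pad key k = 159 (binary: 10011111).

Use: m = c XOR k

Step 1: XOR ciphertext with key:
  Ciphertext: 11111100
  Key:        10011111
  XOR:        01100011
Step 2: Plaintext = 01100011 = 99 in decimal.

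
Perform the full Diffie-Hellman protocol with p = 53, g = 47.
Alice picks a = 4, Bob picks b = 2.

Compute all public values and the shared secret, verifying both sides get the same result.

Step 1: A = g^a mod p = 47^4 mod 53 = 24.
Step 2: B = g^b mod p = 47^2 mod 53 = 36.
Step 3: Alice computes s = B^a mod p = 36^4 mod 53 = 46.
Step 4: Bob computes s = A^b mod p = 24^2 mod 53 = 46.
Both sides agree: shared secret = 46.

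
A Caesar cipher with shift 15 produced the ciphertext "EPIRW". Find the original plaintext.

Step 1: Reverse the shift by subtracting 15 from each letter position.
  E (position 4) -> position (4-15) mod 26 = 15 -> P
  P (position 15) -> position (15-15) mod 26 = 0 -> A
  I (position 8) -> position (8-15) mod 26 = 19 -> T
  R (position 17) -> position (17-15) mod 26 = 2 -> C
  W (position 22) -> position (22-15) mod 26 = 7 -> H
Decrypted message: PATCH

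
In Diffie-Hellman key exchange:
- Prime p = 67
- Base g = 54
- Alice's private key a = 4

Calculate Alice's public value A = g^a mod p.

Step 1: A = g^a mod p = 54^4 mod 67.
  54^1 mod 67 = 54
  54^2 mod 67 = (54 * 54) mod 67 = 35
  54^3 mod 67 = (35 * 54) mod 67 = 14
  54^4 mod 67 = (14 * 54) mod 67 = 19
Result: A = 19.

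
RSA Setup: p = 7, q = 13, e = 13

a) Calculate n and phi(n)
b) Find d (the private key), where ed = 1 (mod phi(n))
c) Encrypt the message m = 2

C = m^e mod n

Step 1: n = 7 * 13 = 91.
Step 2: phi(n) = (7-1)(13-1) = 6 * 12 = 72.
Step 3: Find d = 13^(-1) mod 72 = 61.
  Verify: 13 * 61 = 793 = 1 (mod 72).
Step 4: C = 2^13 mod 91 = 2.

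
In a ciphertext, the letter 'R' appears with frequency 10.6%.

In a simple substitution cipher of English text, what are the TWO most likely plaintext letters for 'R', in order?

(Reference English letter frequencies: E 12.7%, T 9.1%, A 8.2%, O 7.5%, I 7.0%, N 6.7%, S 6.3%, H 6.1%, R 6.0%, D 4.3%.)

Step 1: Observed frequency of 'R' is 10.6%.
Step 2: Compute distances to each reference frequency and sort:
  T (9.1%): difference = 1.5% <-- BEST
  E (12.7%): difference = 2.1% <-- RUNNER-UP
  A (8.2%): difference = 2.4%
  O (7.5%): difference = 3.1%
  I (7.0%): difference = 3.6%
Step 3: Most likely is 'T' (9.1%, diff 1.5%); second most likely is 'E' (12.7%, diff 2.1%).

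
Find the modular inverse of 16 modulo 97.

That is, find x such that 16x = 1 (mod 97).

Step 1: We need x such that 16 * x = 1 (mod 97).
Step 2: Using the extended Euclidean algorithm or trial:
  16 * 91 = 1456 = 15 * 97 + 1.
Step 3: Since 1456 mod 97 = 1, the inverse is x = 91.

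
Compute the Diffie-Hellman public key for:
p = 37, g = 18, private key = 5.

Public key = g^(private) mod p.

Step 1: A = g^a mod p = 18^5 mod 37.
  18^1 mod 37 = 18
  18^2 mod 37 = (18 * 18) mod 37 = 28
  18^3 mod 37 = (28 * 18) mod 37 = 23
  18^4 mod 37 = (23 * 18) mod 37 = 7
  18^5 mod 37 = (7 * 18) mod 37 = 15
Result: A = 15.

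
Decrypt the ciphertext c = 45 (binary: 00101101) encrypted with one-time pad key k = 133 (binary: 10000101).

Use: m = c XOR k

Step 1: XOR ciphertext with key:
  Ciphertext: 00101101
  Key:        10000101
  XOR:        10101000
Step 2: Plaintext = 10101000 = 168 in decimal.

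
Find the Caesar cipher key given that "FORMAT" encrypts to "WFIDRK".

Step 1: Compare first letters: F (position 5) -> W (position 22).
Step 2: Shift = (22 - 5) mod 26 = 17.
The shift value is 17.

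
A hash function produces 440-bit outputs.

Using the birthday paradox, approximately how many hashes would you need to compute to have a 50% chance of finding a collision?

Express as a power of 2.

Step 1: The birthday paradox gives collision probability ~50% after sqrt(2^n) = 2^(n/2) hashes.
Step 2: For 440-bit output: 2^(440/2) = 2^220.
Step 3: Approximately 2^220 hash computations needed.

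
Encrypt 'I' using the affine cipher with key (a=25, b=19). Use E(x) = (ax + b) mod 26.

Step 1: Convert 'I' to number: x = 8.
Step 2: E(8) = (25 * 8 + 19) mod 26 = 219 mod 26 = 11.
Step 3: Convert 11 back to letter: L.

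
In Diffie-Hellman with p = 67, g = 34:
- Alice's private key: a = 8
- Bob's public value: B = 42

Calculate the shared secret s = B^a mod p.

Step 1: s = B^a mod p = 42^8 mod 67.
  42^1 mod 67 = 42
  42^2 mod 67 = (42 * 42) mod 67 = 22
  42^3 mod 67 = (22 * 42) mod 67 = 53
  42^4 mod 67 = (53 * 42) mod 67 = 15
  42^5 mod 67 = (15 * 42) mod 67 = 27
  42^6 mod 67 = (27 * 42) mod 67 = 62
  42^7 mod 67 = (62 * 42) mod 67 = 58
  42^8 mod 67 = (58 * 42) mod 67 = 24
Result: shared secret = 24.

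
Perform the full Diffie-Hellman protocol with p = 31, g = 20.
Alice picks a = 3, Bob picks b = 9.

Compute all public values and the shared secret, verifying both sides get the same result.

Step 1: A = g^a mod p = 20^3 mod 31 = 2.
Step 2: B = g^b mod p = 20^9 mod 31 = 8.
Step 3: Alice computes s = B^a mod p = 8^3 mod 31 = 16.
Step 4: Bob computes s = A^b mod p = 2^9 mod 31 = 16.
Both sides agree: shared secret = 16.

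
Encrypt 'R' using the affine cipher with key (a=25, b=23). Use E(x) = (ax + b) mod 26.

Step 1: Convert 'R' to number: x = 17.
Step 2: E(17) = (25 * 17 + 23) mod 26 = 448 mod 26 = 6.
Step 3: Convert 6 back to letter: G.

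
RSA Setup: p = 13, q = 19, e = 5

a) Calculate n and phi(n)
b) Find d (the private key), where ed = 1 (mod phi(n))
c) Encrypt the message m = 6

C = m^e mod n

Step 1: n = 13 * 19 = 247.
Step 2: phi(n) = (13-1)(19-1) = 12 * 18 = 216.
Step 3: Find d = 5^(-1) mod 216 = 173.
  Verify: 5 * 173 = 865 = 1 (mod 216).
Step 4: C = 6^5 mod 247 = 119.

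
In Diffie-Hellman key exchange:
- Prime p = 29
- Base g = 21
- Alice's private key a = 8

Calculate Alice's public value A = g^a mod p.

Step 1: A = g^a mod p = 21^8 mod 29.
  21^1 mod 29 = 21
  21^2 mod 29 = (21 * 21) mod 29 = 6
  21^3 mod 29 = (6 * 21) mod 29 = 10
  21^4 mod 29 = (10 * 21) mod 29 = 7
  21^5 mod 29 = (7 * 21) mod 29 = 2
  21^6 mod 29 = (2 * 21) mod 29 = 13
  21^7 mod 29 = (13 * 21) mod 29 = 12
  21^8 mod 29 = (12 * 21) mod 29 = 20
Result: A = 20.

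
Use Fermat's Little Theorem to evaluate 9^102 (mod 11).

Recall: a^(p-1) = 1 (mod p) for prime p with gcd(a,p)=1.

Step 1: Since 11 is prime, by Fermat's Little Theorem: 9^10 = 1 (mod 11).
Step 2: Reduce exponent: 102 mod 10 = 2.
Step 3: So 9^102 = 9^2 (mod 11).
Step 4: 9^2 mod 11 = 4.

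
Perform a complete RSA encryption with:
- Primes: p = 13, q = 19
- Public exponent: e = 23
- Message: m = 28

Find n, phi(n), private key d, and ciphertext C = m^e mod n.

Step 1: n = 13 * 19 = 247.
Step 2: phi(n) = (13-1)(19-1) = 12 * 18 = 216.
Step 3: Find d = 23^(-1) mod 216 = 47.
  Verify: 23 * 47 = 1081 = 1 (mod 216).
Step 4: C = 28^23 mod 247 = 111.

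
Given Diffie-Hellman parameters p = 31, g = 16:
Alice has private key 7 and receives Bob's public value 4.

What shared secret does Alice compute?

Step 1: s = B^a mod p = 4^7 mod 31.
  4^1 mod 31 = 4
  4^2 mod 31 = (4 * 4) mod 31 = 16
  4^3 mod 31 = (16 * 4) mod 31 = 2
  4^4 mod 31 = (2 * 4) mod 31 = 8
  4^5 mod 31 = (8 * 4) mod 31 = 1
  4^6 mod 31 = (1 * 4) mod 31 = 4
  4^7 mod 31 = (4 * 4) mod 31 = 16
Result: shared secret = 16.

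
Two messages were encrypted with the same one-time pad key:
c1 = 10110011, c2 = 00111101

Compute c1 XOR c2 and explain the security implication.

Step 1: c1 XOR c2 = (m1 XOR k) XOR (m2 XOR k).
Step 2: By XOR associativity/commutativity: = m1 XOR m2 XOR k XOR k = m1 XOR m2.
Step 3: 10110011 XOR 00111101 = 10001110 = 142.
Step 4: The key cancels out! An attacker learns m1 XOR m2 = 142, revealing the relationship between plaintexts.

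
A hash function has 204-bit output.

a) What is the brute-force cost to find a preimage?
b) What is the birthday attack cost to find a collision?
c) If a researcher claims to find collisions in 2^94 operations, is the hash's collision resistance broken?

Step 1: Preimage resistance requires brute-force of 2^204 operations.
Step 2: Collision resistance (birthday bound) = 2^(204/2) = 2^102.
Step 3: The claimed attack costs 2^94 operations.
Step 4: Since 2^94 < 2^102, the claimed attack beats the generic birthday bound, so collision resistance is broken.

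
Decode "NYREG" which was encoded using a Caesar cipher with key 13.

Step 1: Reverse the shift by subtracting 13 from each letter position.
  N (position 13) -> position (13-13) mod 26 = 0 -> A
  Y (position 24) -> position (24-13) mod 26 = 11 -> L
  R (position 17) -> position (17-13) mod 26 = 4 -> E
  E (position 4) -> position (4-13) mod 26 = 17 -> R
  G (position 6) -> position (6-13) mod 26 = 19 -> T
Decrypted message: ALERT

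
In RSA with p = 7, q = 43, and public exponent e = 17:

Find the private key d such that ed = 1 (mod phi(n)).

Step 1: n = 7 * 43 = 301.
Step 2: phi(n) = 6 * 42 = 252.
Step 3: Find d such that 17 * d = 1 (mod 252).
Step 4: d = 17^(-1) mod 252 = 89.
Verification: 17 * 89 = 1513 = 6 * 252 + 1.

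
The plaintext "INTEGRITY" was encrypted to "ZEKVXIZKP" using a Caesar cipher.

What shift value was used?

Step 1: Compare first letters: I (position 8) -> Z (position 25).
Step 2: Shift = (25 - 8) mod 26 = 17.
The shift value is 17.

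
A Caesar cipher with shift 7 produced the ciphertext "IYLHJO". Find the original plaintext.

Step 1: Reverse the shift by subtracting 7 from each letter position.
  I (position 8) -> position (8-7) mod 26 = 1 -> B
  Y (position 24) -> position (24-7) mod 26 = 17 -> R
  L (position 11) -> position (11-7) mod 26 = 4 -> E
  H (position 7) -> position (7-7) mod 26 = 0 -> A
  J (position 9) -> position (9-7) mod 26 = 2 -> C
  O (position 14) -> position (14-7) mod 26 = 7 -> H
Decrypted message: BREACH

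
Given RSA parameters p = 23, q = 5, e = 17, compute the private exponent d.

Step 1: n = 23 * 5 = 115.
Step 2: phi(n) = 22 * 4 = 88.
Step 3: Find d such that 17 * d = 1 (mod 88).
Step 4: d = 17^(-1) mod 88 = 57.
Verification: 17 * 57 = 969 = 11 * 88 + 1.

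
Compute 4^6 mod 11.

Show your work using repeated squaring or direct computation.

Step 1: Compute 4^6 mod 11 step by step, reducing modulo 11 at each step.
  4^1 mod 11 = 4
  4^2 mod 11 = (4 * 4) mod 11 = 5
  4^3 mod 11 = (5 * 4) mod 11 = 9
  4^4 mod 11 = (9 * 4) mod 11 = 3
  4^5 mod 11 = (3 * 4) mod 11 = 1
  4^6 mod 11 = (1 * 4) mod 11 = 4
Step 2: Result = 4.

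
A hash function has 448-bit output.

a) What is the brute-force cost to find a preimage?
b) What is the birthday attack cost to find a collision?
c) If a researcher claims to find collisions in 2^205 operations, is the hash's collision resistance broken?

Step 1: Preimage resistance requires brute-force of 2^448 operations.
Step 2: Collision resistance (birthday bound) = 2^(448/2) = 2^224.
Step 3: The claimed attack costs 2^205 operations.
Step 4: Since 2^205 < 2^224, the claimed attack beats the generic birthday bound, so collision resistance is broken.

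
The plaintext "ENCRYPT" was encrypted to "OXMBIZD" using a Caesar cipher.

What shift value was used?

Step 1: Compare first letters: E (position 4) -> O (position 14).
Step 2: Shift = (14 - 4) mod 26 = 10.
The shift value is 10.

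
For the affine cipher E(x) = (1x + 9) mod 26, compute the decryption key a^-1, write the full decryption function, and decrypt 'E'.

Step 1: Find a^-1, the modular inverse of 1 mod 26.
Step 2: We need 1 * a^-1 = 1 (mod 26).
Step 3: 1 * 1 = 1 = 0 * 26 + 1, so a^-1 = 1.
Step 4: D(y) = 1(y - 9) mod 26.
Step 5: Apply to 'E' (y = 4): D(4) = 1 * (4 - 9) mod 26 = 1 * -5 mod 26 = 21 -> 'V'.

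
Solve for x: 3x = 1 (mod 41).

Step 1: We need x such that 3 * x = 1 (mod 41).
Step 2: Using the extended Euclidean algorithm or trial:
  3 * 14 = 42 = 1 * 41 + 1.
Step 3: Since 42 mod 41 = 1, the inverse is x = 14.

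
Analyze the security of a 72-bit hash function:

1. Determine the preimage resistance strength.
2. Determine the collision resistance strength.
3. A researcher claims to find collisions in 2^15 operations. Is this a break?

Step 1: Preimage resistance requires brute-force of 2^72 operations.
Step 2: Collision resistance (birthday bound) = 2^(72/2) = 2^36.
Step 3: The claimed attack costs 2^15 operations.
Step 4: Since 2^15 < 2^36, the claimed attack beats the generic birthday bound, so collision resistance is broken.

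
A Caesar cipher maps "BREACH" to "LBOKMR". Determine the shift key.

Step 1: Compare first letters: B (position 1) -> L (position 11).
Step 2: Shift = (11 - 1) mod 26 = 10.
The shift value is 10.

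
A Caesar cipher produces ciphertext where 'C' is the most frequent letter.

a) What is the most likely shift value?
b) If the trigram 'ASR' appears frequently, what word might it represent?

Step 1: In English, 'E' is the most frequent letter (12.7%).
Step 2: The most frequent ciphertext letter is 'C' (position 2).
Step 3: Shift = (2 - 4) mod 26 = 24.
Step 4: Decrypt 'ASR' by shifting back 24:
  A -> C
  S -> U
  R -> T
Step 5: 'ASR' decrypts to 'CUT'.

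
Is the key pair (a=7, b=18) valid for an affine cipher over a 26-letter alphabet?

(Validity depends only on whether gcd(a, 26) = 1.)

Step 1: Compute gcd(7, 26).
Step 2: gcd(7, 26) = 1.
Since gcd = 1, 7 is coprime with 26, so it is a valid key.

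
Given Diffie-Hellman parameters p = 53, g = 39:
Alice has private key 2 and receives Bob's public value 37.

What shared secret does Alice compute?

Step 1: s = B^a mod p = 37^2 mod 53.
  37^1 mod 53 = 37
  37^2 mod 53 = (37 * 37) mod 53 = 44
Result: shared secret = 44.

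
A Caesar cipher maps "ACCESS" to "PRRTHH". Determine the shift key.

Step 1: Compare first letters: A (position 0) -> P (position 15).
Step 2: Shift = (15 - 0) mod 26 = 15.
The shift value is 15.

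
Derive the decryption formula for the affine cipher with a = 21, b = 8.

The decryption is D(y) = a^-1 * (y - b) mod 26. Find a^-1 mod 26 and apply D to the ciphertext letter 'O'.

Step 1: Find a^-1, the modular inverse of 21 mod 26.
Step 2: We need 21 * a^-1 = 1 (mod 26).
Step 3: 21 * 5 = 105 = 4 * 26 + 1, so a^-1 = 5.
Step 4: D(y) = 5(y - 8) mod 26.
Step 5: Apply to 'O' (y = 14): D(14) = 5 * (14 - 8) mod 26 = 5 * 6 mod 26 = 4 -> 'E'.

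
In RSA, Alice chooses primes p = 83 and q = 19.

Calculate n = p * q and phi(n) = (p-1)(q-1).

Step 1: n = p * q = 83 * 19 = 1577.
Step 2: phi(n) = (p-1)(q-1) = 82 * 18 = 1476.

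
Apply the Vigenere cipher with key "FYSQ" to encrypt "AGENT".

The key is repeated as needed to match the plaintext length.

Step 1: Repeat key to match plaintext length:
  Plaintext: AGENT
  Key:       FYSQF
Step 2: Encrypt each letter:
  A(0) + F(5) = (0+5) mod 26 = 5 = F
  G(6) + Y(24) = (6+24) mod 26 = 4 = E
  E(4) + S(18) = (4+18) mod 26 = 22 = W
  N(13) + Q(16) = (13+16) mod 26 = 3 = D
  T(19) + F(5) = (19+5) mod 26 = 24 = Y
Ciphertext: FEWDY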